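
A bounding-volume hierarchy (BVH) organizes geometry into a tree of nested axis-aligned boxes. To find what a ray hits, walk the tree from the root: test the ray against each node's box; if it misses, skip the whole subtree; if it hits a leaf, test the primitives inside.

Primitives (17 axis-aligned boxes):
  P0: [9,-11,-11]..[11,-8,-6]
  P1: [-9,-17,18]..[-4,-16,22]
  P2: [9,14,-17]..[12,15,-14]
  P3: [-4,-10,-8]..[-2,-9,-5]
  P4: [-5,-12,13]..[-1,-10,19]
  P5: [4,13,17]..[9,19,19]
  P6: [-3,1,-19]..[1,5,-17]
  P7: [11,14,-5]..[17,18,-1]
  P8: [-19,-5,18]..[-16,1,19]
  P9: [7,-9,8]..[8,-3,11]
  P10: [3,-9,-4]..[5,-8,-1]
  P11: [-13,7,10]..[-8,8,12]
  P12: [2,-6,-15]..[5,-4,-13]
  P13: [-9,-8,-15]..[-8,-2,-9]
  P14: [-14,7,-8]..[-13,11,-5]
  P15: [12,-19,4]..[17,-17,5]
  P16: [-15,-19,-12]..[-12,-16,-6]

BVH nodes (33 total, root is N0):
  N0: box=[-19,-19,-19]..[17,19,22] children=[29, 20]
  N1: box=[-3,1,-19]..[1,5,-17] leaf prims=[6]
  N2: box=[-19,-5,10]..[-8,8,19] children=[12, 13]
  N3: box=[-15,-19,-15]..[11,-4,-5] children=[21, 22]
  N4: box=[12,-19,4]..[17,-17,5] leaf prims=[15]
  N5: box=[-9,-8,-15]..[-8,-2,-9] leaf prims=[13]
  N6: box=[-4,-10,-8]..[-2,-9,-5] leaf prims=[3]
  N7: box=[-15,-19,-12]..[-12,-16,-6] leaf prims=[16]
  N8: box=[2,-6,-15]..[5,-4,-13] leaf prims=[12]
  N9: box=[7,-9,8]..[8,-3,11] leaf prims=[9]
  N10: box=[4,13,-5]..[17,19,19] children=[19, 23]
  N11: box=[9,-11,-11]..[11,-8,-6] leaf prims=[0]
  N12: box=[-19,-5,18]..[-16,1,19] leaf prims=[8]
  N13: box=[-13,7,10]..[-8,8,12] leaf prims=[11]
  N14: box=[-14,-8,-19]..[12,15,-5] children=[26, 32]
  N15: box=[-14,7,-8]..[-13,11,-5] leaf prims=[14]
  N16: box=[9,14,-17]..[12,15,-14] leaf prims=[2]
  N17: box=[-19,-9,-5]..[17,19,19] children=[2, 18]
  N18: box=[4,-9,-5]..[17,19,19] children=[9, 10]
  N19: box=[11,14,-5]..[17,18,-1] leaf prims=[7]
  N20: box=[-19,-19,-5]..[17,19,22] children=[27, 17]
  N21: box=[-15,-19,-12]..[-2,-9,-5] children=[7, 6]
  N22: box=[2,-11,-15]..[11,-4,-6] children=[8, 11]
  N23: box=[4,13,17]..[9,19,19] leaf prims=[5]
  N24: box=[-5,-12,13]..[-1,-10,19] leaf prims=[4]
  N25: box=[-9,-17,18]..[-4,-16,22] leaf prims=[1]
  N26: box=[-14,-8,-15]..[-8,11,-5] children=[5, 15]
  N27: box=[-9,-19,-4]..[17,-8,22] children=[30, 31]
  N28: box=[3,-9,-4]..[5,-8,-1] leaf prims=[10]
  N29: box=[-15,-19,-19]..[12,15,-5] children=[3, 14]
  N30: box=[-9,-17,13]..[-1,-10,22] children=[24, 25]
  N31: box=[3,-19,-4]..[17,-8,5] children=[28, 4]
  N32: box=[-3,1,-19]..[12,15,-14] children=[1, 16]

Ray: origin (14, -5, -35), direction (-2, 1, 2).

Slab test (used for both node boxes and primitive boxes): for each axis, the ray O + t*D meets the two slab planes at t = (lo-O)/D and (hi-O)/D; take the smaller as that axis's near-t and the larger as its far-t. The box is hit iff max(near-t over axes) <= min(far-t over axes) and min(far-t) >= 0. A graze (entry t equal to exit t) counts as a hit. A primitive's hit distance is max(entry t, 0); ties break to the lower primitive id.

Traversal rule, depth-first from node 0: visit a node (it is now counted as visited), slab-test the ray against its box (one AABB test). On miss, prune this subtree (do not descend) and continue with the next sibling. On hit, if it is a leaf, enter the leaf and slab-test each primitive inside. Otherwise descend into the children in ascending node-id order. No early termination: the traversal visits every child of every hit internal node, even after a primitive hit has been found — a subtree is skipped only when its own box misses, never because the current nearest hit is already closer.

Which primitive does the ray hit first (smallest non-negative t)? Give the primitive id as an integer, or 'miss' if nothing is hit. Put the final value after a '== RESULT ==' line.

Traverse from the root:
N0 x:[-3/2,33/2] y:[-14,24] z:[8,57/2] -> hit [8,33/2], descend [20, 29]
  N20 x:[-3/2,33/2] y:[-14,24] z:[15,57/2] -> hit [15,33/2], descend [17, 27]
    N17 x:[-3/2,33/2] y:[-4,24] z:[15,27] -> hit [15,33/2], descend [2, 18]
      N2 x:[11,33/2] y:[0,13] z:[45/2,27] -> miss, prune
      N18 x:[-3/2,5] y:[-4,24] z:[15,27] -> miss, prune
    N27 x:[-3/2,23/2] y:[-14,-3] z:[31/2,57/2] -> miss, prune
  N29 x:[1,29/2] y:[-14,20] z:[8,15] -> hit [8,29/2], descend [3, 14]
    N3 x:[3/2,29/2] y:[-14,1] z:[10,15] -> miss, prune
    N14 x:[1,14] y:[-3,20] z:[8,15] -> hit [8,14], descend [26, 32]
      N26 x:[11,14] y:[-3,16] z:[10,15] -> hit [11,14], descend [5, 15]
        N5 x:[11,23/2] y:[-3,3] z:[10,13] -> miss, prune
        N15 x:[27/2,14] y:[12,16] z:[27/2,15] -> hit [27/2,14] leaf, test {P14@t=27/2}
      N32 x:[1,17/2] y:[6,20] z:[8,21/2] -> hit [8,17/2], descend [1, 16]
        N1 x:[13/2,17/2] y:[6,10] z:[8,9] -> hit [8,17/2] leaf, test {P6@t=8}
        N16 x:[1,5/2] y:[19,20] z:[9,21/2] -> miss, prune

15 AABB tests over nodes [0, 20, 17, 2, 18, 27, 29, 3, 14, 26, 5, 15, 32, 1, 16]; 2 leaves entered; closest P6.

== RESULT ==
6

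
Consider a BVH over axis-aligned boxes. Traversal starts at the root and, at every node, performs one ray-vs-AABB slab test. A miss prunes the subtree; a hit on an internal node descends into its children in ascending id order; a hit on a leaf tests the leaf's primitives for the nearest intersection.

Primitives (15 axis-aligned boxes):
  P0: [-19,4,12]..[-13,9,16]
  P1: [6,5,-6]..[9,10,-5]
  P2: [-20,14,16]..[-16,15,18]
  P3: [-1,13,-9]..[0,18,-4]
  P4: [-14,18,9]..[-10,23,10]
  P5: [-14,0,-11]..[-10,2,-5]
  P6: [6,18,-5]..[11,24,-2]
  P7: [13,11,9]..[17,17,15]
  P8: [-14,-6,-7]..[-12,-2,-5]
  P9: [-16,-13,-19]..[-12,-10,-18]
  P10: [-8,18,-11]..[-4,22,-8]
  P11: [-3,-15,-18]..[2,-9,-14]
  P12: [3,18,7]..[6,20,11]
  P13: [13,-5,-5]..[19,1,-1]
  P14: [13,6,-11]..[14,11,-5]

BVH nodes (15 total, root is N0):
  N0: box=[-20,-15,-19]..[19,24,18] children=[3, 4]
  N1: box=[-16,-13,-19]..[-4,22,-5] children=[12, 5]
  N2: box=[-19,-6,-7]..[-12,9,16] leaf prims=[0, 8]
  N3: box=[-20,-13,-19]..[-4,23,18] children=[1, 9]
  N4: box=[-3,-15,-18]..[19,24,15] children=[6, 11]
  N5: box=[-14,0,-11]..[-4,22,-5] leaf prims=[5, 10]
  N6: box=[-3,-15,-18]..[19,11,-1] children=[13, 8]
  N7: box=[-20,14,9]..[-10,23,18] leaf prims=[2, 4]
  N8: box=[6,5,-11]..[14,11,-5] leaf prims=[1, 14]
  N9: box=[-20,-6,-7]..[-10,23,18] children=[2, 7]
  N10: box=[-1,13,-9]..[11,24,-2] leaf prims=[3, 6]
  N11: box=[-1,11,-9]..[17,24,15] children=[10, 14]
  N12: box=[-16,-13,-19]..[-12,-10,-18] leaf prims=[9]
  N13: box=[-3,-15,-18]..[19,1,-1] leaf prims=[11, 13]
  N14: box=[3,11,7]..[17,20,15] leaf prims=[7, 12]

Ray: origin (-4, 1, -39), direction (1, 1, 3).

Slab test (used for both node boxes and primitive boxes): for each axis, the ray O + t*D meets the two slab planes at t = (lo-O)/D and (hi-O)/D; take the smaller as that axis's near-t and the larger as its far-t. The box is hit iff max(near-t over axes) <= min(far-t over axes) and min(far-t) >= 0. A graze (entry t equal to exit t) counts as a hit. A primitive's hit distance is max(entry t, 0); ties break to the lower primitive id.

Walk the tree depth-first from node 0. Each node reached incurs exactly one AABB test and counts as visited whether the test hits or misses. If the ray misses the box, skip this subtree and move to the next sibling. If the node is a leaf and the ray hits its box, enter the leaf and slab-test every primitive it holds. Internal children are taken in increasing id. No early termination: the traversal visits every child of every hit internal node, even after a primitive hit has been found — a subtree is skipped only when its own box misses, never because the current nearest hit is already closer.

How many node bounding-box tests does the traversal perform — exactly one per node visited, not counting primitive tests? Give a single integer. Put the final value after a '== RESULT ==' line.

Traverse from the root:
N0 x:[-16,23] y:[-16,23] z:[20/3,19] -> hit [20/3,19], descend [3, 4]
  N3 x:[-16,0] y:[-14,22] z:[20/3,19] -> miss, prune
  N4 x:[1,23] y:[-16,23] z:[7,18] -> hit [7,18], descend [6, 11]
    N6 x:[1,23] y:[-16,10] z:[7,38/3] -> hit [7,10], descend [8, 13]
      N8 x:[10,18] y:[4,10] z:[28/3,34/3] -> hit [10,10] leaf, test {P1(miss), P14(miss)}
      N13 x:[1,23] y:[-16,0] z:[7,38/3] -> miss, prune
    N11 x:[3,21] y:[10,23] z:[10,18] -> hit [10,18], descend [10, 14]
      N10 x:[3,15] y:[12,23] z:[10,37/3] -> hit [12,37/3] leaf, test {P3(miss), P6(miss)}
      N14 x:[7,21] y:[10,19] z:[46/3,18] -> hit [46/3,18] leaf, test {P7(miss), P12(miss)}

9 AABB tests over nodes [0, 3, 4, 6, 8, 13, 11, 10, 14]; 3 leaves entered; closest miss.

== RESULT ==
9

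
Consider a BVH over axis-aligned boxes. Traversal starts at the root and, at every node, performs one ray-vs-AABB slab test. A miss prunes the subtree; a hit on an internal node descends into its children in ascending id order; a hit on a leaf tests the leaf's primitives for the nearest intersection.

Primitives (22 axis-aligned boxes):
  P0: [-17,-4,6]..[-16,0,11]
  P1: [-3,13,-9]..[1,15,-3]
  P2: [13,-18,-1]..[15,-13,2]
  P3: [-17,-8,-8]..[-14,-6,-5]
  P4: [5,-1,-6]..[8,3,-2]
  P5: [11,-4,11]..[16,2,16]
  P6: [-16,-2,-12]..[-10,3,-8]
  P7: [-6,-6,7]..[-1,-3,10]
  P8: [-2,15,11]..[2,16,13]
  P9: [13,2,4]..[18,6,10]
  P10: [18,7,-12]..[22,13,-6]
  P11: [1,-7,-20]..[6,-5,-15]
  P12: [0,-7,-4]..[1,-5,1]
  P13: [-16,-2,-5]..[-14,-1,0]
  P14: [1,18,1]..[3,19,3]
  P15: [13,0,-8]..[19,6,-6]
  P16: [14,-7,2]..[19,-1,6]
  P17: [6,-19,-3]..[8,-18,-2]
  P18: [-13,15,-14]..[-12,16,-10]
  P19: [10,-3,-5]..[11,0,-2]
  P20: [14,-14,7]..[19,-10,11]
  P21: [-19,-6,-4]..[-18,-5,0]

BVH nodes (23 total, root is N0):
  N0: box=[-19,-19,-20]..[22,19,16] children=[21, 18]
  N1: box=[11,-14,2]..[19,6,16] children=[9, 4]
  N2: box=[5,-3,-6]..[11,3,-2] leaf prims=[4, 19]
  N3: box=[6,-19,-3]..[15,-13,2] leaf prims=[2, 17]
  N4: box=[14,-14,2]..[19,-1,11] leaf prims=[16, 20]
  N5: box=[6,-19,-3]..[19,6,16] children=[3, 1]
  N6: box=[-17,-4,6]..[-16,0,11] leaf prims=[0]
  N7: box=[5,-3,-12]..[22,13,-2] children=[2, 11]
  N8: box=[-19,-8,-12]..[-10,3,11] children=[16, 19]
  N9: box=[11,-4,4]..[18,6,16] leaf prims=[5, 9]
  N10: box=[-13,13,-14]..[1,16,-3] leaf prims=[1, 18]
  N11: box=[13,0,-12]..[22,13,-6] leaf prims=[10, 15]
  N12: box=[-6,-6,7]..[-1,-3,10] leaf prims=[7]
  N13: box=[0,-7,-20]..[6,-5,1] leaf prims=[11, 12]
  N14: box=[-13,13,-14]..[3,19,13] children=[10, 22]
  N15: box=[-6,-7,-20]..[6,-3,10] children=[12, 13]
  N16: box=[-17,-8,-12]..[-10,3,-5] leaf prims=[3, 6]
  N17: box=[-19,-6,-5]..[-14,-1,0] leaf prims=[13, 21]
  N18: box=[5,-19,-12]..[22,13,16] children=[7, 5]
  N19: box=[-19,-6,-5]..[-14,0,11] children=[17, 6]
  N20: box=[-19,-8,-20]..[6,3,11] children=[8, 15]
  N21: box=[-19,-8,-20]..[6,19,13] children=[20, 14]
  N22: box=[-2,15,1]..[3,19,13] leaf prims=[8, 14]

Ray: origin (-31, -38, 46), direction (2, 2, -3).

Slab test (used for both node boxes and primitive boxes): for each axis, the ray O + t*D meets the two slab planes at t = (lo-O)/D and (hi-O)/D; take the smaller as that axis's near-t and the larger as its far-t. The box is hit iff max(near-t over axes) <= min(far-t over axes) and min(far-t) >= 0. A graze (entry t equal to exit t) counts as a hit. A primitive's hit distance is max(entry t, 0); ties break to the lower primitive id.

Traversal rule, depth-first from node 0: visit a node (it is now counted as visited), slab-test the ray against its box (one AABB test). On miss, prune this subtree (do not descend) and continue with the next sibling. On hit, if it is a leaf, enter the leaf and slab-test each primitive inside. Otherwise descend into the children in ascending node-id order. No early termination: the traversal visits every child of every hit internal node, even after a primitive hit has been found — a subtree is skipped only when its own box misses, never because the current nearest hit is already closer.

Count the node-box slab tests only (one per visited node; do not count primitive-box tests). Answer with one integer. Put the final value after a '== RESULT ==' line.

Traverse from the root:
N0 x:[6,53/2] y:[19/2,57/2] z:[10,22] -> hit [10,22], descend [18, 21]
  N18 x:[18,53/2] y:[19/2,51/2] z:[10,58/3] -> hit [18,58/3], descend [5, 7]
    N5 x:[37/2,25] y:[19/2,22] z:[10,49/3] -> miss, prune
    N7 x:[18,53/2] y:[35/2,51/2] z:[16,58/3] -> hit [18,58/3], descend [2, 11]
      N2 x:[18,21] y:[35/2,41/2] z:[16,52/3] -> miss, prune
      N11 x:[22,53/2] y:[19,51/2] z:[52/3,58/3] -> miss, prune
  N21 x:[6,37/2] y:[15,57/2] z:[11,22] -> hit [15,37/2], descend [14, 20]
    N14 x:[9,17] y:[51/2,57/2] z:[11,20] -> miss, prune
    N20 x:[6,37/2] y:[15,41/2] z:[35/3,22] -> hit [15,37/2], descend [8, 15]
      N8 x:[6,21/2] y:[15,41/2] z:[35/3,58/3] -> miss, prune
      N15 x:[25/2,37/2] y:[31/2,35/2] z:[12,22] -> hit [31/2,35/2], descend [12, 13]
        N12 x:[25/2,15] y:[16,35/2] z:[12,13] -> miss, prune
        N13 x:[31/2,37/2] y:[31/2,33/2] z:[15,22] -> hit [31/2,33/2] leaf, test {P11(miss), P12@t=31/2}

13 AABB tests over nodes [0, 18, 5, 7, 2, 11, 21, 14, 20, 8, 15, 12, 13]; 1 leaf entered; closest P12.

== RESULT ==
13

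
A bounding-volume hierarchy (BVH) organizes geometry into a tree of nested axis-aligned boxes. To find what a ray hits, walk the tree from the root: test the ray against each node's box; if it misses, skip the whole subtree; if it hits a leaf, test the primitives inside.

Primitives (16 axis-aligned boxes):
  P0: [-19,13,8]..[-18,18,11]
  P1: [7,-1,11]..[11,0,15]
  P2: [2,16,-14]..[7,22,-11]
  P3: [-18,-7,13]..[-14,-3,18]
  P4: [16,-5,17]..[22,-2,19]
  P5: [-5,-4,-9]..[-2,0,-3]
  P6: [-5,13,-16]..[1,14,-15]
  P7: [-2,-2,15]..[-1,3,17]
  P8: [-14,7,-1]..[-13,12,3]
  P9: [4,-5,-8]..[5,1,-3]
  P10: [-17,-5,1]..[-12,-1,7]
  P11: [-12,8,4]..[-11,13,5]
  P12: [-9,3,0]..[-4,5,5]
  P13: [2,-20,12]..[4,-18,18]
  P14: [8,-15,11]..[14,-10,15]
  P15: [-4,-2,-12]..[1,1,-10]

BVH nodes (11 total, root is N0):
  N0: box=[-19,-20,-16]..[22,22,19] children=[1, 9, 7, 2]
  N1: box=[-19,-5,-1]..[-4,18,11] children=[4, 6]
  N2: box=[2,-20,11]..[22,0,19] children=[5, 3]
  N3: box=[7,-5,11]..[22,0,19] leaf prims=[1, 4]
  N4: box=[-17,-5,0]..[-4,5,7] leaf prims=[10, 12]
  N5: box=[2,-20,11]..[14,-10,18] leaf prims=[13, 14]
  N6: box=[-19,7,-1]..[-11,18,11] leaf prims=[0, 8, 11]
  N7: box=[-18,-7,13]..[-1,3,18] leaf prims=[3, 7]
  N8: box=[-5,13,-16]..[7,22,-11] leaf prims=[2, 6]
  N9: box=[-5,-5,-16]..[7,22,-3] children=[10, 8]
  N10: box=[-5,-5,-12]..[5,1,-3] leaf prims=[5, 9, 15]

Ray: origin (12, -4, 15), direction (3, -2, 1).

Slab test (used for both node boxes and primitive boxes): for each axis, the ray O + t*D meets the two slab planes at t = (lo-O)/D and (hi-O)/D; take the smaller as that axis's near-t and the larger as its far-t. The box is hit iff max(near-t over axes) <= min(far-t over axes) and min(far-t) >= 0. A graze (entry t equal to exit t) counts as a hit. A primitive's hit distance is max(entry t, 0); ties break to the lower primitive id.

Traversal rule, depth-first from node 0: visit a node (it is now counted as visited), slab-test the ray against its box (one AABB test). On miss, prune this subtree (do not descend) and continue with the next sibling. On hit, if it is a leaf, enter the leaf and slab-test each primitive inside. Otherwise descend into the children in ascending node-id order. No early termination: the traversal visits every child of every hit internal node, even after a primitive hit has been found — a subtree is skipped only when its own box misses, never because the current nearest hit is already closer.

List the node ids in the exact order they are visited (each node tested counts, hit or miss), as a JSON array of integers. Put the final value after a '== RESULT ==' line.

Traverse from the root:
N0 x:[-31/3,10/3] y:[-13,8] z:[-31,4] -> hit [-31/3,10/3], descend [1, 2, 7, 9]
  N1 x:[-31/3,-16/3] y:[-11,1/2] z:[-16,-4] -> miss, prune
  N2 x:[-10/3,10/3] y:[-2,8] z:[-4,4] -> hit [-2,10/3], descend [3, 5]
    N3 x:[-5/3,10/3] y:[-2,1/2] z:[-4,4] -> hit [-5/3,1/2] leaf, test {P1(miss), P4(miss)}
    N5 x:[-10/3,2/3] y:[3,8] z:[-4,3] -> miss, prune
  N7 x:[-10,-13/3] y:[-7/2,3/2] z:[-2,3] -> miss, prune
  N9 x:[-17/3,-5/3] y:[-13,1/2] z:[-31,-18] -> miss, prune

order=[0, 1, 2, 3, 5, 7, 9]  |boxes|=7  |leaves|=1  hit=miss

== RESULT ==
[0, 1, 2, 3, 5, 7, 9]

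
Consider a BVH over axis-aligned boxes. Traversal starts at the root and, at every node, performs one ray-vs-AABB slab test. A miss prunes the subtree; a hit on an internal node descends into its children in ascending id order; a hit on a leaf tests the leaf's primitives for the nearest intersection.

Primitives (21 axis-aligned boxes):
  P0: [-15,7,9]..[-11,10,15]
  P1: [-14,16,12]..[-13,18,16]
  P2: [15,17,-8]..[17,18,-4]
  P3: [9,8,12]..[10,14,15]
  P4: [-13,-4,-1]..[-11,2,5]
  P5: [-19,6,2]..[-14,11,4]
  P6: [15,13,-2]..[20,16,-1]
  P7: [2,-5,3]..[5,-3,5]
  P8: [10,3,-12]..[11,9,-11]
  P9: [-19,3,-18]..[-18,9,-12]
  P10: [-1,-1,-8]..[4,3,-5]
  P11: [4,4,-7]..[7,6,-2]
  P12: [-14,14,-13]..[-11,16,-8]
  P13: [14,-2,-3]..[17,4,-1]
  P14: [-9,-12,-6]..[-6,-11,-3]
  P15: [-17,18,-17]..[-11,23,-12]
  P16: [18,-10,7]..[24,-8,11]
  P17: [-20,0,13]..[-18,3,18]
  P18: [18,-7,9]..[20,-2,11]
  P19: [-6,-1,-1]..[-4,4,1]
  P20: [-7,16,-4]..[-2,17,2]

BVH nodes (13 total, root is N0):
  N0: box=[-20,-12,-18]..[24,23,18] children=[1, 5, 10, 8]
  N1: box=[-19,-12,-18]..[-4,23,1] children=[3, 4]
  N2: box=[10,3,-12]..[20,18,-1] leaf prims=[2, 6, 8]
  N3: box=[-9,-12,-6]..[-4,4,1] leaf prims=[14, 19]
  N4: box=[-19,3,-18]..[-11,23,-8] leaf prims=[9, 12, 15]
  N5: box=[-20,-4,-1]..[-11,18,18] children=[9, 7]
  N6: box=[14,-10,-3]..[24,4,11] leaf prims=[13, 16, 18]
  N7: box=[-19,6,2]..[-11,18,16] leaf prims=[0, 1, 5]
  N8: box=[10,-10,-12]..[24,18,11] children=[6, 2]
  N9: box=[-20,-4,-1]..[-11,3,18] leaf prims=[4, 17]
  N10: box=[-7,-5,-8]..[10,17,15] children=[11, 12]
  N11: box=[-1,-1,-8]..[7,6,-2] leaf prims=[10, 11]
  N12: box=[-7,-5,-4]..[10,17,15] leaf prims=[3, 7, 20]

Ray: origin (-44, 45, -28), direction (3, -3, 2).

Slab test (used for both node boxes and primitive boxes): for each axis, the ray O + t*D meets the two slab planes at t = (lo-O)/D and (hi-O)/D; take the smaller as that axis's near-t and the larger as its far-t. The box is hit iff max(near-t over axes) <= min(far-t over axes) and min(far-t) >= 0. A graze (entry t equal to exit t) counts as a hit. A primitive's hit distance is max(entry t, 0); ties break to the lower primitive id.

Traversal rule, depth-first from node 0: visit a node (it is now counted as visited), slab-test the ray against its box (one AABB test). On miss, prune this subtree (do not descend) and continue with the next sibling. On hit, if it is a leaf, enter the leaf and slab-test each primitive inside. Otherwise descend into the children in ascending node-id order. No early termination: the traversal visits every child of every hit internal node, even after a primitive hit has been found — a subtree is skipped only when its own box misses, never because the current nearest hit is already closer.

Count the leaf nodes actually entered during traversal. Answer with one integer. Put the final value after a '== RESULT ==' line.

Trace the traversal:
N0 x:[8,68/3] y:[22/3,19] z:[5,23] -> hit [8,19], descend [1, 5, 8, 10]
  N1 x:[25/3,40/3] y:[22/3,19] z:[5,29/2] -> hit [25/3,40/3], descend [3, 4]
    N3 x:[35/3,40/3] y:[41/3,19] z:[11,29/2] -> miss, prune
    N4 x:[25/3,11] y:[22/3,14] z:[5,10] -> hit [25/3,10] leaf, test {P9(miss), P12@t=10, P15(miss)}
  N5 x:[8,11] y:[9,49/3] z:[27/2,23] -> miss, prune
  N8 x:[18,68/3] y:[9,55/3] z:[8,39/2] -> hit [18,55/3], descend [2, 6]
    N2 x:[18,64/3] y:[9,14] z:[8,27/2] -> miss, prune
    N6 x:[58/3,68/3] y:[41/3,55/3] z:[25/2,39/2] -> miss, prune
  N10 x:[37/3,18] y:[28/3,50/3] z:[10,43/2] -> hit [37/3,50/3], descend [11, 12]
    N11 x:[43/3,17] y:[13,46/3] z:[10,13] -> miss, prune
    N12 x:[37/3,18] y:[28/3,50/3] z:[12,43/2] -> hit [37/3,50/3] leaf, test {P3(miss), P7@t=16, P20(miss)}

Summary -> nodes [0, 1, 3, 4, 5, 8, 2, 6, 10, 11, 12]; box-tests=11; leaf-entries=2; first=P12

== RESULT ==
2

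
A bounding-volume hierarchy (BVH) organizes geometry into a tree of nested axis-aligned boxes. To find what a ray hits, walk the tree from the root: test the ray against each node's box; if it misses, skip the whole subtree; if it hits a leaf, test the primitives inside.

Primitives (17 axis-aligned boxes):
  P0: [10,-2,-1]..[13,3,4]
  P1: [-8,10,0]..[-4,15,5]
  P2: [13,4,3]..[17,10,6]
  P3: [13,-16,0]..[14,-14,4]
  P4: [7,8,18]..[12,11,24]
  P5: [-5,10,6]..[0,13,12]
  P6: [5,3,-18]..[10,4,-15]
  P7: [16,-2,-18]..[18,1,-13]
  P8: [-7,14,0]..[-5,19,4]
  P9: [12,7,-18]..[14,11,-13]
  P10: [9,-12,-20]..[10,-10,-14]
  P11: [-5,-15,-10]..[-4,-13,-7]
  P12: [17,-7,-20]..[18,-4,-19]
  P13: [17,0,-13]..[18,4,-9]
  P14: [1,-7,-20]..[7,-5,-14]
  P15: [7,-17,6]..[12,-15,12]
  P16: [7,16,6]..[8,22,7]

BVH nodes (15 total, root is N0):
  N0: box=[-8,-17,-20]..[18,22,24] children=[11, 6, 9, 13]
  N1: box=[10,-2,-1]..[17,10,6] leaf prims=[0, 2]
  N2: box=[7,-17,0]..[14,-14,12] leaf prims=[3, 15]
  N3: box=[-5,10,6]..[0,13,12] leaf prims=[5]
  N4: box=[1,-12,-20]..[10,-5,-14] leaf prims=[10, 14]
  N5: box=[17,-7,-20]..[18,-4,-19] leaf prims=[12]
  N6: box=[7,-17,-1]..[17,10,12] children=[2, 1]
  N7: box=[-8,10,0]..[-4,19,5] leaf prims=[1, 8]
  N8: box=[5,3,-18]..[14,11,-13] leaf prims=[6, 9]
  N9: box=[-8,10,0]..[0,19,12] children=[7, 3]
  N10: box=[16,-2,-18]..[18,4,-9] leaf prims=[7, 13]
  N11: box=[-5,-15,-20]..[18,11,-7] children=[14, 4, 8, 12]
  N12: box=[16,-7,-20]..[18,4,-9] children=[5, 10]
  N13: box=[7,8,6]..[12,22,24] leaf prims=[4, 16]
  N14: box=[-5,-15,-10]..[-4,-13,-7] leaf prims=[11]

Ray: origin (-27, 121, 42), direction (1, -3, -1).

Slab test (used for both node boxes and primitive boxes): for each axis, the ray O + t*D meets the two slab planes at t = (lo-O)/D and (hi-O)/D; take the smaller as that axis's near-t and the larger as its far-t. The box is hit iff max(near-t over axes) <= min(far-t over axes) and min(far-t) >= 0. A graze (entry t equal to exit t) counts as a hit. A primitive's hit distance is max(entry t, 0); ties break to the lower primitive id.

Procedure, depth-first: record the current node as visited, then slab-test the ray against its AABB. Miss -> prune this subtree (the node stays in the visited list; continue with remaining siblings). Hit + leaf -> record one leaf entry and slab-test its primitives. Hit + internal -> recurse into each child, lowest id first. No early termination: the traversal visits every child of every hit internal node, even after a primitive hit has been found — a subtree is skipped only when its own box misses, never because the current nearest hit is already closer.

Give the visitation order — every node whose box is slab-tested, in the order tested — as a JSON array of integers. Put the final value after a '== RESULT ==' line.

Trace the traversal:
N0 x:[19,45] y:[33,46] z:[18,62] -> hit [33,45], descend [6, 9, 11, 13]
  N6 x:[34,44] y:[37,46] z:[30,43] -> hit [37,43], descend [1, 2]
    N1 x:[37,44] y:[37,41] z:[36,43] -> hit [37,41] leaf, test {P0@t=118/3, P2(miss)}
    N2 x:[34,41] y:[45,46] z:[30,42] -> miss, prune
  N9 x:[19,27] y:[34,37] z:[30,42] -> miss, prune
  N11 x:[22,45] y:[110/3,136/3] z:[49,62] -> miss, prune
  N13 x:[34,39] y:[33,113/3] z:[18,36] -> hit [34,36] leaf, test {P4(miss), P16@t=35}

Summary -> nodes [0, 6, 1, 2, 9, 11, 13]; box-tests=7; leaf-entries=2; first=P16

== RESULT ==
[0, 6, 1, 2, 9, 11, 13]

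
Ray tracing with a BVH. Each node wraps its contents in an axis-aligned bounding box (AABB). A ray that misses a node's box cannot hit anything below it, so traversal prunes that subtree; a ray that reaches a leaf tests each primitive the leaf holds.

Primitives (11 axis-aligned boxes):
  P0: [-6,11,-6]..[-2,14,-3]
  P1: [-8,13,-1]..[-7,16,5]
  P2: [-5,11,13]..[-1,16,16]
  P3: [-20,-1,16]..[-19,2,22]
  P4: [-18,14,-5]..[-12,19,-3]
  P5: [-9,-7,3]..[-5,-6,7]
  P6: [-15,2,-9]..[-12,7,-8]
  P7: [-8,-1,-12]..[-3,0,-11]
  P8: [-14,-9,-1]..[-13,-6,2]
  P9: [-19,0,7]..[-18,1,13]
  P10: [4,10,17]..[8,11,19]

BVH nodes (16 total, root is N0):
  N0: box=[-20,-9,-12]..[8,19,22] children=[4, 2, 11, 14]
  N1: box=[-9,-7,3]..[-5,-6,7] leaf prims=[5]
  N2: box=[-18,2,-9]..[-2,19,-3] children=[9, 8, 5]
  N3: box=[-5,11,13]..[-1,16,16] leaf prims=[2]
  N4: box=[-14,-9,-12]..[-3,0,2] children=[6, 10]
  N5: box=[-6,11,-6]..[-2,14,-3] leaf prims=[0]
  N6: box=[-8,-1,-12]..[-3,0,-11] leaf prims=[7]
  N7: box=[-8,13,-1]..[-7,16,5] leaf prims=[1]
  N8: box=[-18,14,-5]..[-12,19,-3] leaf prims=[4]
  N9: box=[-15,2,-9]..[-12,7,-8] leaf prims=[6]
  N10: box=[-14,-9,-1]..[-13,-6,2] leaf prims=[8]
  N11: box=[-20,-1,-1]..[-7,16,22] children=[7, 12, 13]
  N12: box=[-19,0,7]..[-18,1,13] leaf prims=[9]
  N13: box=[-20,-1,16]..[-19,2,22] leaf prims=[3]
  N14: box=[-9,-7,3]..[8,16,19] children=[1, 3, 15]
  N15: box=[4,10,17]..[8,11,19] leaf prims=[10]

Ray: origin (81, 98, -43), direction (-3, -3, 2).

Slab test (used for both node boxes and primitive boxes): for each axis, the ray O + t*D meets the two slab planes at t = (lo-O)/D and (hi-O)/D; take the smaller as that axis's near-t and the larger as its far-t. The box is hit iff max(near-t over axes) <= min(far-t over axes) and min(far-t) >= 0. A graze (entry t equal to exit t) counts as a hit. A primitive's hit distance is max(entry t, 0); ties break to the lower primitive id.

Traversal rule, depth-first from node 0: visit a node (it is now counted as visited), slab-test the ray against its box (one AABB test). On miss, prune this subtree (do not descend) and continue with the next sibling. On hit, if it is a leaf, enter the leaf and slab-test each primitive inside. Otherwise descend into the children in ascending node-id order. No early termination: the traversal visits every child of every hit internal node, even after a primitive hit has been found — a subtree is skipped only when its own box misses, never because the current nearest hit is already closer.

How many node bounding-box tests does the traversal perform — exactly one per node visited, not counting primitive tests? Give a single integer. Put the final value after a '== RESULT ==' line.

Traverse from the root:
N0 x:[73/3,101/3] y:[79/3,107/3] z:[31/2,65/2] -> hit [79/3,65/2], descend [2, 4, 11, 14]
  N2 x:[83/3,33] y:[79/3,32] z:[17,20] -> miss, prune
  N4 x:[28,95/3] y:[98/3,107/3] z:[31/2,45/2] -> miss, prune
  N11 x:[88/3,101/3] y:[82/3,33] z:[21,65/2] -> hit [88/3,65/2], descend [7, 12, 13]
    N7 x:[88/3,89/3] y:[82/3,85/3] z:[21,24] -> miss, prune
    N12 x:[33,100/3] y:[97/3,98/3] z:[25,28] -> miss, prune
    N13 x:[100/3,101/3] y:[32,33] z:[59/2,65/2] -> miss, prune
  N14 x:[73/3,30] y:[82/3,35] z:[23,31] -> hit [82/3,30], descend [1, 3, 15]
    N1 x:[86/3,30] y:[104/3,35] z:[23,25] -> miss, prune
    N3 x:[82/3,86/3] y:[82/3,29] z:[28,59/2] -> hit [28,86/3] leaf, test {P2@t=28}
    N15 x:[73/3,77/3] y:[29,88/3] z:[30,31] -> miss, prune

Summary -> nodes [0, 2, 4, 11, 7, 12, 13, 14, 1, 3, 15]; box-tests=11; leaf-entries=1; first=P2

== RESULT ==
11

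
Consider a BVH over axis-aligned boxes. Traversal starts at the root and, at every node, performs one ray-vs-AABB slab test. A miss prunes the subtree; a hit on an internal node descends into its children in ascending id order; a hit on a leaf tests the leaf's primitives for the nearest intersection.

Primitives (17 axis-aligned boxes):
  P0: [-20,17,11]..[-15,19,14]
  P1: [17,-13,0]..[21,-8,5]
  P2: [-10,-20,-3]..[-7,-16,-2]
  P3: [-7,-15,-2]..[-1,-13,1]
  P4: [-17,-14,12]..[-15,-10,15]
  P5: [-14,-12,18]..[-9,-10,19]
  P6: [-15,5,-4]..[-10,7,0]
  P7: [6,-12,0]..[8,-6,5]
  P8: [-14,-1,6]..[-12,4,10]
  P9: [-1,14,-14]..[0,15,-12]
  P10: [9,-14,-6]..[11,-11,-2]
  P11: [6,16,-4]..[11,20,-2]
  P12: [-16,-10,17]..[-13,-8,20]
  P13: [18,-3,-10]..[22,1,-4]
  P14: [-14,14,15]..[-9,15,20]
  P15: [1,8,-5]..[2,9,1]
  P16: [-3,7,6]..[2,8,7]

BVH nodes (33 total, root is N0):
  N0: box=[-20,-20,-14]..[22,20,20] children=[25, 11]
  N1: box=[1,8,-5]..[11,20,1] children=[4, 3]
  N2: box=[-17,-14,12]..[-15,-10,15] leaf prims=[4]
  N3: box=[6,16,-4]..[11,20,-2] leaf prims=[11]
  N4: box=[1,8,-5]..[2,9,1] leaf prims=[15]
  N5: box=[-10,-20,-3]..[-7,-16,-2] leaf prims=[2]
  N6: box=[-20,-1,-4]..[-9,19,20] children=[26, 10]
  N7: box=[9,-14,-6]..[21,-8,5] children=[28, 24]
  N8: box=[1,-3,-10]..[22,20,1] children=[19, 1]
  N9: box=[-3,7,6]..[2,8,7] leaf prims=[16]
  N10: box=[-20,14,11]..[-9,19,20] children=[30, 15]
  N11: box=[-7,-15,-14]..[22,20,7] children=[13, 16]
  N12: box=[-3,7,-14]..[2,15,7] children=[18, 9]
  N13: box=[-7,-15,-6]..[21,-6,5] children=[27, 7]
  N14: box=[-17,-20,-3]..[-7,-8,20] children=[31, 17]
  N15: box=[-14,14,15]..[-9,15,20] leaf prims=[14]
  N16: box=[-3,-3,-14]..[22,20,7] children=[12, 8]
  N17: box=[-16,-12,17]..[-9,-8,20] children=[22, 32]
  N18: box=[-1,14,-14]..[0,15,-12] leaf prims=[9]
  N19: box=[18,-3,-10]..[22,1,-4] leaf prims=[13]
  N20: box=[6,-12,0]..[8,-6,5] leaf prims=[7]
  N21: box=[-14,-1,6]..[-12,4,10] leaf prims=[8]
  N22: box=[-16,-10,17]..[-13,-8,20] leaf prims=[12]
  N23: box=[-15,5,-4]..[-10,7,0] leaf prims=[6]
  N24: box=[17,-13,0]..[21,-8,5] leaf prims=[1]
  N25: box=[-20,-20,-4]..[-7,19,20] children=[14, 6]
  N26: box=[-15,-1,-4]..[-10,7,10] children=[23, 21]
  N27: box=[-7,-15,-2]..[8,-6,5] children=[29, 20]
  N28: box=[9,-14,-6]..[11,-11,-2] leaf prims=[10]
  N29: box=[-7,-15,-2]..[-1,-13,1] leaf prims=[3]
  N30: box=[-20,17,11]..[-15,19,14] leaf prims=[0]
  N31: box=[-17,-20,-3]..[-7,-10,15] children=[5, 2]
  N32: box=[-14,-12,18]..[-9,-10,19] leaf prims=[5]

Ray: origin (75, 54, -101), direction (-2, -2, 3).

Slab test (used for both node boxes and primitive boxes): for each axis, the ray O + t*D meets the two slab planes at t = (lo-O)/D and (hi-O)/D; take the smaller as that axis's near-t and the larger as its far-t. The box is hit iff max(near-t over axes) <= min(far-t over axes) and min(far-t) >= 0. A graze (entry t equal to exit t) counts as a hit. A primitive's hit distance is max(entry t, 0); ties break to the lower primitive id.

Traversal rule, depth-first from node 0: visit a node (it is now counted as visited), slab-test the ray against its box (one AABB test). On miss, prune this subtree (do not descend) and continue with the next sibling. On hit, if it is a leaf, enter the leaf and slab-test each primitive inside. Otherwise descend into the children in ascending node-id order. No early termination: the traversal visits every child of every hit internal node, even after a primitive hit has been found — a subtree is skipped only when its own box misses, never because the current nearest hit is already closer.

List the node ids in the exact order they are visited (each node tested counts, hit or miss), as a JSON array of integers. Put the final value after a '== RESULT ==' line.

Traverse from the root:
N0 x:[53/2,95/2] y:[17,37] z:[29,121/3] -> hit [29,37], descend [11, 25]
  N11 x:[53/2,41] y:[17,69/2] z:[29,36] -> hit [29,69/2], descend [13, 16]
    N13 x:[27,41] y:[30,69/2] z:[95/3,106/3] -> hit [95/3,69/2], descend [7, 27]
      N7 x:[27,33] y:[31,34] z:[95/3,106/3] -> hit [95/3,33], descend [24, 28]
        N24 x:[27,29] y:[31,67/2] z:[101/3,106/3] -> miss, prune
        N28 x:[32,33] y:[65/2,34] z:[95/3,33] -> hit [65/2,33] leaf, test {P10@t=65/2}
      N27 x:[67/2,41] y:[30,69/2] z:[33,106/3] -> hit [67/2,69/2], descend [20, 29]
        N20 x:[67/2,69/2] y:[30,33] z:[101/3,106/3] -> miss, prune
        N29 x:[38,41] y:[67/2,69/2] z:[33,34] -> miss, prune
    N16 x:[53/2,39] y:[17,57/2] z:[29,36] -> miss, prune
  N25 x:[41,95/2] y:[35/2,37] z:[97/3,121/3] -> miss, prune

Visited [0, 11, 13, 7, 24, 28, 27, 20, 29, 16, 25]. Tests: 11 box, 1 leaf. Nearest: P10.

== RESULT ==
[0, 11, 13, 7, 24, 28, 27, 20, 29, 16, 25]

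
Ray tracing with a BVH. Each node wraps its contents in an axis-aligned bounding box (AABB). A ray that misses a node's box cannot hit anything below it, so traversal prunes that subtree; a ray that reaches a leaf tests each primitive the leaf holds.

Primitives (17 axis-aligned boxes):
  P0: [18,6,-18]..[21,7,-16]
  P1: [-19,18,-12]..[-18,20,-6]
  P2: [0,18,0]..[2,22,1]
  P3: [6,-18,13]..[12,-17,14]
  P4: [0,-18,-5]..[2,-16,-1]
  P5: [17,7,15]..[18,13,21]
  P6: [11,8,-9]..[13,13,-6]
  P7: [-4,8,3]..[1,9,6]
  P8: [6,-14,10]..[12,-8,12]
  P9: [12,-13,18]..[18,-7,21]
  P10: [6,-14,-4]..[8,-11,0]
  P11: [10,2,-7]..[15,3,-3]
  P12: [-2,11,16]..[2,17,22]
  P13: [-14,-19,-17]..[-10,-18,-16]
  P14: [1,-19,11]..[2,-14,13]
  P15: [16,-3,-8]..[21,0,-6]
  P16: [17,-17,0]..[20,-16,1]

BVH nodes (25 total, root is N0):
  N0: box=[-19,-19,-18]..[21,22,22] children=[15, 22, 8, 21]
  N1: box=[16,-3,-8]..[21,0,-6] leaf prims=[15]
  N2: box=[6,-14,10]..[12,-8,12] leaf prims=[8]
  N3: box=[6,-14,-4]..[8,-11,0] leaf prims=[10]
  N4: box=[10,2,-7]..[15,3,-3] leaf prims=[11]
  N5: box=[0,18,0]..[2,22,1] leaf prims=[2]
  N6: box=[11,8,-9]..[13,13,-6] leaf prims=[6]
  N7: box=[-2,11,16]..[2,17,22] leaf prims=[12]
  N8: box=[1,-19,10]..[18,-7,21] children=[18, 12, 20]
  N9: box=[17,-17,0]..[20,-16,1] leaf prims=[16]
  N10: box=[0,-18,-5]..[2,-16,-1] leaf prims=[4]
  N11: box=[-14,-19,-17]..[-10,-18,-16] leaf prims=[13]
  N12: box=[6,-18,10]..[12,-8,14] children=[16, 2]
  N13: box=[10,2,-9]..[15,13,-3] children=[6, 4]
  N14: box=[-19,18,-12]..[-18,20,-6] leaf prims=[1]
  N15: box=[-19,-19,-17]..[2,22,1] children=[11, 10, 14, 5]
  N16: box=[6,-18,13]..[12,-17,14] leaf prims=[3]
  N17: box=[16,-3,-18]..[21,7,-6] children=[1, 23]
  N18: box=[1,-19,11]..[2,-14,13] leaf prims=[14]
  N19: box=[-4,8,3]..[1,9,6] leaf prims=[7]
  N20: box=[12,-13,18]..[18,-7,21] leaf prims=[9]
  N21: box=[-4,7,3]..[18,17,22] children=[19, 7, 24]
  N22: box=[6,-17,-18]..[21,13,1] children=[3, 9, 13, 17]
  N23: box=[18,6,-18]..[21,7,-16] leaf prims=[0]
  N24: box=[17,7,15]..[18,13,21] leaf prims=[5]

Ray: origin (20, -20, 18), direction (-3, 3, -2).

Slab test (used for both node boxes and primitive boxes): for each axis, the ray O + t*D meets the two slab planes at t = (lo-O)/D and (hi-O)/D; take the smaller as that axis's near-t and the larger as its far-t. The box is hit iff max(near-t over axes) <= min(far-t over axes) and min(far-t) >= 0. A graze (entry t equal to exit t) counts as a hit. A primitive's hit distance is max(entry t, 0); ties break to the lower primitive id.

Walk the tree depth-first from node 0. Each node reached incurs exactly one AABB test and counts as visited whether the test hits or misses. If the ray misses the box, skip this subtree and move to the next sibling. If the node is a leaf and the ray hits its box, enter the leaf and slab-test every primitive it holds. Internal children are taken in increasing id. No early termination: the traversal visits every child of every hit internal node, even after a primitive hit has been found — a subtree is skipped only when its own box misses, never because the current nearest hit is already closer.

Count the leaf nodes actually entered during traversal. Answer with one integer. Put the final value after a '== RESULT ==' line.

Traverse from the root:
N0 x:[-1/3,13] y:[1/3,14] z:[-2,18] -> hit [1/3,13], descend [8, 15, 21, 22]
  N8 x:[2/3,19/3] y:[1/3,13/3] z:[-3/2,4] -> hit [2/3,4], descend [12, 18, 20]
    N12 x:[8/3,14/3] y:[2/3,4] z:[2,4] -> hit [8/3,4], descend [2, 16]
      N2 x:[8/3,14/3] y:[2,4] z:[3,4] -> hit [3,4] leaf, test {P8@t=3}
      N16 x:[8/3,14/3] y:[2/3,1] z:[2,5/2] -> miss, prune
    N18 x:[6,19/3] y:[1/3,2] z:[5/2,7/2] -> miss, prune
    N20 x:[2/3,8/3] y:[7/3,13/3] z:[-3/2,0] -> miss, prune
  N15 x:[6,13] y:[1/3,14] z:[17/2,35/2] -> hit [17/2,13], descend [5, 10, 11, 14]
    N5 x:[6,20/3] y:[38/3,14] z:[17/2,9] -> miss, prune
    N10 x:[6,20/3] y:[2/3,4/3] z:[19/2,23/2] -> miss, prune
    N11 x:[10,34/3] y:[1/3,2/3] z:[17,35/2] -> miss, prune
    N14 x:[38/3,13] y:[38/3,40/3] z:[12,15] -> hit [38/3,13] leaf, test {P1@t=38/3}
  N21 x:[2/3,8] y:[9,37/3] z:[-2,15/2] -> miss, prune
  N22 x:[-1/3,14/3] y:[1,11] z:[17/2,18] -> miss, prune

Visited [0, 8, 12, 2, 16, 18, 20, 15, 5, 10, 11, 14, 21, 22]. Tests: 14 box, 2 leaf. Nearest: P8.

== RESULT ==
2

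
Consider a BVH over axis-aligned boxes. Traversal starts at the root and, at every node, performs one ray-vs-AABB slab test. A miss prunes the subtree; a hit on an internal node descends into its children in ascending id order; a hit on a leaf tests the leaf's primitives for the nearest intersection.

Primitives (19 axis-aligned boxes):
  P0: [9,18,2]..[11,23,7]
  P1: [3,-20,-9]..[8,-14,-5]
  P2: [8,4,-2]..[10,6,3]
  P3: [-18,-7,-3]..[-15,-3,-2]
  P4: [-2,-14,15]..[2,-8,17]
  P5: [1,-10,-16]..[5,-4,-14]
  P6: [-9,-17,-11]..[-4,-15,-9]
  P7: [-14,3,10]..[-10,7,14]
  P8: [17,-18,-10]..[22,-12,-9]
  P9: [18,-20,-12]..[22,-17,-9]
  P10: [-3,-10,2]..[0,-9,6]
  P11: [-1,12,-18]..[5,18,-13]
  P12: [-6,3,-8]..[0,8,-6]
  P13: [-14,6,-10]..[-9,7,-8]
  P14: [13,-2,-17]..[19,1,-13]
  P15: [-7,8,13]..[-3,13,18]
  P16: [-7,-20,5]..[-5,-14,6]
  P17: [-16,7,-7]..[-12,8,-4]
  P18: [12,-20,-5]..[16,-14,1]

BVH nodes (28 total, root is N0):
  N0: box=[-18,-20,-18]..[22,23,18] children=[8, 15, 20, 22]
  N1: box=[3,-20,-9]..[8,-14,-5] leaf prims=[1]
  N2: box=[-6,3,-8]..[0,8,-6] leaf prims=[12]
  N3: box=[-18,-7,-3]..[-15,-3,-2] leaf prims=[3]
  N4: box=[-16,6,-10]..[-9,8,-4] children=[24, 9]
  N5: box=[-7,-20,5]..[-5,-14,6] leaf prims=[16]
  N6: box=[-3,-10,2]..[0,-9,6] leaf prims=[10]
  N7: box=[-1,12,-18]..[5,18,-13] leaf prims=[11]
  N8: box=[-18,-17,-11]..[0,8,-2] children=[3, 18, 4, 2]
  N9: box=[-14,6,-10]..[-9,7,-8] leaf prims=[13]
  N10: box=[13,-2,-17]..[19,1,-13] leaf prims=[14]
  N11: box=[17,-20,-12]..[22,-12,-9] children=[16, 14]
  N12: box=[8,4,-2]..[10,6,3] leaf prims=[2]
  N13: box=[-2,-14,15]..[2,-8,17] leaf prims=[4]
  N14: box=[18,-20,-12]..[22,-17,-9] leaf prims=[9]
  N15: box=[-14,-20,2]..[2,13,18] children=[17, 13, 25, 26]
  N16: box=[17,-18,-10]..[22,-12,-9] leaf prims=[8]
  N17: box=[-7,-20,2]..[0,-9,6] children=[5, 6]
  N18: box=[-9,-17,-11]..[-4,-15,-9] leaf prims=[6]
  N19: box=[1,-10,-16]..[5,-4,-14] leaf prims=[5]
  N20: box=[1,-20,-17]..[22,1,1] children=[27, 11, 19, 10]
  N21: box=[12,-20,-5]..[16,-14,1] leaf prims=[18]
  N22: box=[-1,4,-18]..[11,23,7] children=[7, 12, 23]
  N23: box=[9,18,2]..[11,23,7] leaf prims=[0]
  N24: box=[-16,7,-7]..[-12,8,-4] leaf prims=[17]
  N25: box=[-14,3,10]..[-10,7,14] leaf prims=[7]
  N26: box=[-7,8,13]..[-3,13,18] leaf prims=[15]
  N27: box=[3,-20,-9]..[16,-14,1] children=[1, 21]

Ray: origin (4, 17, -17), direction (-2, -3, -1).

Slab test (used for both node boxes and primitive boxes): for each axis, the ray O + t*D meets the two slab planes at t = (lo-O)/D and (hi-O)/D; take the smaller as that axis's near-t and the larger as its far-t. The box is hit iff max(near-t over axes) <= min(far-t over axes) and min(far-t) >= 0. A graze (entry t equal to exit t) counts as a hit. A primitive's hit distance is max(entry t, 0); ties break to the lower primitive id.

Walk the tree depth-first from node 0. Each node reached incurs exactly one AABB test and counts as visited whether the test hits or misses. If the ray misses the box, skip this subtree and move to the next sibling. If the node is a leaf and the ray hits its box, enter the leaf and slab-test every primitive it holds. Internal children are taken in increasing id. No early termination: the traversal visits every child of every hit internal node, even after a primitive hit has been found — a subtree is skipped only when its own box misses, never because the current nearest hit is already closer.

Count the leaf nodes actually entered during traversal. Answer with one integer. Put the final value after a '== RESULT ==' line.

Traverse from the root:
N0 x:[-9,11] y:[-2,37/3] z:[-35,1] -> hit [-2,1], descend [8, 15, 20, 22]
  N8 x:[2,11] y:[3,34/3] z:[-15,-6] -> miss, prune
  N15 x:[1,9] y:[4/3,37/3] z:[-35,-19] -> miss, prune
  N20 x:[-9,3/2] y:[16/3,37/3] z:[-18,0] -> miss, prune
  N22 x:[-7/2,5/2] y:[-2,13/3] z:[-24,1] -> hit [-2,1], descend [7, 12, 23]
    N7 x:[-1/2,5/2] y:[-1/3,5/3] z:[-4,1] -> hit [-1/3,1] leaf, test {P11@t=0}
    N12 x:[-3,-2] y:[11/3,13/3] z:[-20,-15] -> miss, prune
    N23 x:[-7/2,-5/2] y:[-2,-1/3] z:[-24,-19] -> miss, prune

8 AABB tests over nodes [0, 8, 15, 20, 22, 7, 12, 23]; 1 leaf entered; closest P11.

== RESULT ==
1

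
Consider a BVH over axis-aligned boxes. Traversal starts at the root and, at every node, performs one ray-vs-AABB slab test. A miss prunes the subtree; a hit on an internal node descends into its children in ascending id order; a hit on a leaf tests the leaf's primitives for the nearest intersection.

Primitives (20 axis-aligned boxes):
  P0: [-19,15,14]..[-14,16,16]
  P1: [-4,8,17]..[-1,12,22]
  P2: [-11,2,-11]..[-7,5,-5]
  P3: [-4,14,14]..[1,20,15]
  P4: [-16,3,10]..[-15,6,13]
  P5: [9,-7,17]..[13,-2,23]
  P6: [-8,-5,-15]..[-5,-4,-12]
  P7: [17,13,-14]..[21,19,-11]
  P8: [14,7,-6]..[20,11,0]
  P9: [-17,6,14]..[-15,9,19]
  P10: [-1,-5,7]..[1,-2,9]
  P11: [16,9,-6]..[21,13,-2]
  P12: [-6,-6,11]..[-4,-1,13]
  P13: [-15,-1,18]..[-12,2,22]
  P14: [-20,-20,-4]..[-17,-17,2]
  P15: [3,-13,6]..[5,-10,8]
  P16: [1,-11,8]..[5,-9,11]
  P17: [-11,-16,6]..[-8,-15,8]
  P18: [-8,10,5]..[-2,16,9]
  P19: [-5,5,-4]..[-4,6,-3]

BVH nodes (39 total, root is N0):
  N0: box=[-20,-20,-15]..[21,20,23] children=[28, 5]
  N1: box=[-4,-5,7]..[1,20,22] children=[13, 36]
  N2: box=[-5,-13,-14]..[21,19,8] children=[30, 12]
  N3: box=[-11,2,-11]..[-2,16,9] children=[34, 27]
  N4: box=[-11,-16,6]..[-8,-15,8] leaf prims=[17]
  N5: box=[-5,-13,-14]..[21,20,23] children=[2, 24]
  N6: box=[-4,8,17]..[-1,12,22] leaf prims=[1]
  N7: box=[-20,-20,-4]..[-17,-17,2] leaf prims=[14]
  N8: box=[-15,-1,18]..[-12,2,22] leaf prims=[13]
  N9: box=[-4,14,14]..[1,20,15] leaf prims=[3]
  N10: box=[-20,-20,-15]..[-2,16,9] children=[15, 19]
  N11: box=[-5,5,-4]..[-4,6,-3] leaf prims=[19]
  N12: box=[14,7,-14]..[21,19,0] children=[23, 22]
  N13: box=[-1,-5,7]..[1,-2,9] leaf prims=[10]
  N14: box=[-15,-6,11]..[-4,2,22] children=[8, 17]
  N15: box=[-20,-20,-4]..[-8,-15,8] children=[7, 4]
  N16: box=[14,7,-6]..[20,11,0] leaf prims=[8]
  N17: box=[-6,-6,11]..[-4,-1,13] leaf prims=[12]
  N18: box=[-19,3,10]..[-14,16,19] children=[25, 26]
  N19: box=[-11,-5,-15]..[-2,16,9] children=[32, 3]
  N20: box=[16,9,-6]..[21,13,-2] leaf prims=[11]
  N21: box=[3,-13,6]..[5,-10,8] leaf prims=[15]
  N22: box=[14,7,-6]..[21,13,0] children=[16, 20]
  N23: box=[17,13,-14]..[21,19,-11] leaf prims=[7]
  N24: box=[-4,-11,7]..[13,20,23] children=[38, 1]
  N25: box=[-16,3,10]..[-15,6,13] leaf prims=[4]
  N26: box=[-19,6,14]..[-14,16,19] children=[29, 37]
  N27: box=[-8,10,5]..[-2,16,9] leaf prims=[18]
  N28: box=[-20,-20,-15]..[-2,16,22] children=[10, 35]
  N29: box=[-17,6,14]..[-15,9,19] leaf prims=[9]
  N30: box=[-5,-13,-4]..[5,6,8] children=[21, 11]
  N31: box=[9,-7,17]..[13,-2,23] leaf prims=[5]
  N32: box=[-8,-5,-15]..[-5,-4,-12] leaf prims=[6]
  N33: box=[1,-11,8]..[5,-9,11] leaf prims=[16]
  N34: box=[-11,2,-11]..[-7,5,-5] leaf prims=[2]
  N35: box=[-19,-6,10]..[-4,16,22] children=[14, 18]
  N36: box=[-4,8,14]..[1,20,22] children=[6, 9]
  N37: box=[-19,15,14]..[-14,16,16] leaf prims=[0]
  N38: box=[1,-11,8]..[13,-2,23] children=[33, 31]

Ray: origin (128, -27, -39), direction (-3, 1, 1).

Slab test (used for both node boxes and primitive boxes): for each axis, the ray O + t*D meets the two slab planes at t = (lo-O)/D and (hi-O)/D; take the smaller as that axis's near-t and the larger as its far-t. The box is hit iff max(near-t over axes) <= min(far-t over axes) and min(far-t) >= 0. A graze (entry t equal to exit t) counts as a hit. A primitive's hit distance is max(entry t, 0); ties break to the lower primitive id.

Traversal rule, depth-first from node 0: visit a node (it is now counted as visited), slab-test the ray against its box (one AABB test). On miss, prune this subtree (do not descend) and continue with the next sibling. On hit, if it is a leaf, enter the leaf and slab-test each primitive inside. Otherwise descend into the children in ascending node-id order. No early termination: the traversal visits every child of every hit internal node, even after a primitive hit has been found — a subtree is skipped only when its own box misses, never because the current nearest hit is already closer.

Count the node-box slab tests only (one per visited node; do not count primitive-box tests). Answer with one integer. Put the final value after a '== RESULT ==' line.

Trace the traversal:
N0 x:[107/3,148/3] y:[7,47] z:[24,62] -> hit [107/3,47], descend [5, 28]
  N5 x:[107/3,133/3] y:[14,47] z:[25,62] -> hit [107/3,133/3], descend [2, 24]
    N2 x:[107/3,133/3] y:[14,46] z:[25,47] -> hit [107/3,133/3], descend [12, 30]
      N12 x:[107/3,38] y:[34,46] z:[25,39] -> hit [107/3,38], descend [22, 23]
        N22 x:[107/3,38] y:[34,40] z:[33,39] -> hit [107/3,38], descend [16, 20]
          N16 x:[36,38] y:[34,38] z:[33,39] -> hit [36,38] leaf, test {P8@t=36}
          N20 x:[107/3,112/3] y:[36,40] z:[33,37] -> hit [36,37] leaf, test {P11@t=36}
        N23 x:[107/3,37] y:[40,46] z:[25,28] -> miss, prune
      N30 x:[41,133/3] y:[14,33] z:[35,47] -> miss, prune
    N24 x:[115/3,44] y:[16,47] z:[46,62] -> miss, prune
  N28 x:[130/3,148/3] y:[7,43] z:[24,61] -> miss, prune

Summary -> nodes [0, 5, 2, 12, 22, 16, 20, 23, 30, 24, 28]; box-tests=11; leaf-entries=2; first=P8

== RESULT ==
11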